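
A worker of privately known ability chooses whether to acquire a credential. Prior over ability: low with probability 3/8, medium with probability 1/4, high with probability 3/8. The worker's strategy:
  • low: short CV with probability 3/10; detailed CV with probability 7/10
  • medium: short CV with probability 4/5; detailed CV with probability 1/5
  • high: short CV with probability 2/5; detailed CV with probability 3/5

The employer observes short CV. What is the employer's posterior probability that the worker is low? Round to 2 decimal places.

0.24

P(short CV) = (3/8)·(3/10) + (1/4)·(4/5) + (3/8)·(2/5) = 37/80
P(low | short CV) = ((3/8)·(3/10)) / (37/80) = (9/80) / (37/80) = 9/37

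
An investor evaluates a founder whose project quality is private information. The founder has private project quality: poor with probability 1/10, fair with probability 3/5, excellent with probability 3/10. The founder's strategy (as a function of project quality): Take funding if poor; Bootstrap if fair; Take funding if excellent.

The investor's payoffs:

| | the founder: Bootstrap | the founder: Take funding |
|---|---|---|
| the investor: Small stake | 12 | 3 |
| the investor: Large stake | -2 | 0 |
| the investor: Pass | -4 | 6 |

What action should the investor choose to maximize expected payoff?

E[Small stake] = 1/10·(3) + 3/5·(12) + 3/10·(3) = 42/5
E[Large stake] = 1/10·(0) + 3/5·(-2) + 3/10·(0) = -6/5
E[Pass] = 1/10·(6) + 3/5·(-4) + 3/10·(6) = 0
Best response: Small stake (42/5 is the largest).

Small stake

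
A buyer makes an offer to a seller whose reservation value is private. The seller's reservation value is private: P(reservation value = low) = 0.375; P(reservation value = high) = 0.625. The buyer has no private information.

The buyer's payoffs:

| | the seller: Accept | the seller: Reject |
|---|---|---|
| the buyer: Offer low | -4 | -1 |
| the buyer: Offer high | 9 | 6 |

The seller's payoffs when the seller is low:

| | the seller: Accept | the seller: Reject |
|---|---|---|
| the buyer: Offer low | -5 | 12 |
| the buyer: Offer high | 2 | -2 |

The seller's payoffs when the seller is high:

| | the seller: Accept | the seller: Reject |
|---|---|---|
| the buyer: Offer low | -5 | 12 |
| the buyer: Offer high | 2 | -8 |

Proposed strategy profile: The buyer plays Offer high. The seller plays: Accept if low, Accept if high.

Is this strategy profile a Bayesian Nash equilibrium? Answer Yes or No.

A profile is a BNE iff every type of every player is best-responding given beliefs about the other side.
The buyer plays Offer high: E[Offer high] = 0.375·(9) + 0.625·(9) = 9; E[Offer low] = -4. Best-responding. ✓
The seller (reservation value low), facing Offer high: Accept gives 2, Reject gives -2. Proposed Accept is best. ✓
The seller (reservation value high), facing Offer high: Accept gives 2, Reject gives -8. Proposed Accept is best. ✓

Yes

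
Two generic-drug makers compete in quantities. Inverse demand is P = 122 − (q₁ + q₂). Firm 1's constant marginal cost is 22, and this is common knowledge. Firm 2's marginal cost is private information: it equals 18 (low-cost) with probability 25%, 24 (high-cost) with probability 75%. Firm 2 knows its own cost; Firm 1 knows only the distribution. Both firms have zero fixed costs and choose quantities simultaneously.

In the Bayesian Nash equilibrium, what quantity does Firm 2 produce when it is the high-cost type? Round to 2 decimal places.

32.25

Type-c best response for Firm 2: q₂(c) = (122 − c)/2 − q₁/2.
Firm 1 maximizes expected profit; its first-order condition is 122 − 2q₁ − E[q₂] − 22 = 0.
Substituting E[q₂] and solving: E[c₂] = 22.5, so q₁ = (122 − 2·22 + 22.5)/3 = 33.5.
q₂(high-cost) = (122 − 24 − 33.5)/2 = 32.25.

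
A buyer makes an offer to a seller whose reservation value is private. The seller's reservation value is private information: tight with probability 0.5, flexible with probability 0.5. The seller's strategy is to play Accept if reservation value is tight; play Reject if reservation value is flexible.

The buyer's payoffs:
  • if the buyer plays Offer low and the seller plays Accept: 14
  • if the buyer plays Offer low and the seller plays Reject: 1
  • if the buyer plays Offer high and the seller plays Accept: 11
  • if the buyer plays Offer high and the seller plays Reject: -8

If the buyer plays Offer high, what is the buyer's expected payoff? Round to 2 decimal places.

E[Offer high] = 0.5·11 + 0.5·(-8) = 5.5 + (-4) = 1.5

1.50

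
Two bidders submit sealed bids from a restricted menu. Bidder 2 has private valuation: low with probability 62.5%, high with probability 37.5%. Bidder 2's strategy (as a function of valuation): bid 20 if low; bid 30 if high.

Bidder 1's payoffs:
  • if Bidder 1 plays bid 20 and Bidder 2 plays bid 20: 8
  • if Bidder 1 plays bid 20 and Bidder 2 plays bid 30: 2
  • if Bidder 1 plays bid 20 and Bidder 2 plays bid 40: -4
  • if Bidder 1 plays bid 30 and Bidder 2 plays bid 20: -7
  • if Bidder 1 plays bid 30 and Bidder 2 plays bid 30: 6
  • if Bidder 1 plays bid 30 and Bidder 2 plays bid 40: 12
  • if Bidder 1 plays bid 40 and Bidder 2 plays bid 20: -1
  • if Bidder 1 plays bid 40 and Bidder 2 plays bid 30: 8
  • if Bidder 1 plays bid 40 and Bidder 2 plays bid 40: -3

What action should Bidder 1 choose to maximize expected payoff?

E[bid 20] = 0.625·(8) + 0.375·(2) = 5.75
E[bid 30] = 0.625·(-7) + 0.375·(6) = -2.125
E[bid 40] = 0.625·(-1) + 0.375·(8) = 2.375
Best response: bid 20 (5.75 is the largest).

bid 20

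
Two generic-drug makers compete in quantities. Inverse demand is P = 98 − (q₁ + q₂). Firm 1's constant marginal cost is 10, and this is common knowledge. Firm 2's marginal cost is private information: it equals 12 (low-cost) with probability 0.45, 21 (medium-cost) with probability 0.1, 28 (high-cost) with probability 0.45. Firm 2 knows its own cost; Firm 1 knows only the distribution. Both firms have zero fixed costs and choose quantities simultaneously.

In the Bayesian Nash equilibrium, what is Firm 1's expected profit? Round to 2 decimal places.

Type-c best response for Firm 2: q₂(c) = (98 − c)/2 − q₁/2.
Firm 1 maximizes expected profit; its first-order condition is 98 − 2q₁ − E[q₂] − 10 = 0.
Substituting E[q₂] and solving: E[c₂] = 20.1, so q₁ = (98 − 2·10 + 20.1)/3 = 32.7.
E[P] = 98 − (q₁ + E[q₂]) = 42.7; Firm 1's expected profit = (E[P] − 10)·q₁ = (42.7 − 10)·32.7 = 1069.29.

1069.29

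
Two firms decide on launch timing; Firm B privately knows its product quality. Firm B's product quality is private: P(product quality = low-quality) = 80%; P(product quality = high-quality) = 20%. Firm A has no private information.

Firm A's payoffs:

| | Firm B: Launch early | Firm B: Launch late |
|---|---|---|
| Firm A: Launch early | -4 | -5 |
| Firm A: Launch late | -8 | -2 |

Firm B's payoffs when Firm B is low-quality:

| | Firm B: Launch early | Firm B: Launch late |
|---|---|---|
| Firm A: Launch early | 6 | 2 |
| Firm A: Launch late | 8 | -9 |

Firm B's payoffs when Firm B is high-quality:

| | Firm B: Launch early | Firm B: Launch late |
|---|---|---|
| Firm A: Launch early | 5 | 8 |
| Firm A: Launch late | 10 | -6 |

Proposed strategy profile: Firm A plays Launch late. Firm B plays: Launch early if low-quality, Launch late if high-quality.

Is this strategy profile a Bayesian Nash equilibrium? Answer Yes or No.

Firm A plays Launch late: E[Launch late] = 0.8·(-8) + 0.2·(-2) = -6.8; E[Launch early] = -4.2. Not best-responding. ✗
Firm B (product quality low-quality), facing Launch late: Launch early gives 8, Launch late gives -9. Proposed Launch early is best. ✓
Firm B (product quality high-quality), facing Launch late: Launch early gives 10, Launch late gives -6. Proposed Launch late is not best — profitable deviation exists. ✗

No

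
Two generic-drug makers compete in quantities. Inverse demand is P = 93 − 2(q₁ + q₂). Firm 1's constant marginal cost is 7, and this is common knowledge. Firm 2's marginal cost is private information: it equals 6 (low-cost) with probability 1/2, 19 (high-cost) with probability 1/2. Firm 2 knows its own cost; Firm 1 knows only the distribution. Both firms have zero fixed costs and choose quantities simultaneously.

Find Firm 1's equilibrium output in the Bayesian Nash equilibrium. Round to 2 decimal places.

15.25

Type-c best response for Firm 2: q₂(c) = (93 − c)/4 − q₁/2.
Firm 1 maximizes expected profit; its first-order condition is 93 − 4q₁ − 2E[q₂] − 7 = 0.
Substituting E[q₂] and solving: E[c₂] = 12.5, so q₁ = (93 − 2·7 + 12.5)/6 = 15.25.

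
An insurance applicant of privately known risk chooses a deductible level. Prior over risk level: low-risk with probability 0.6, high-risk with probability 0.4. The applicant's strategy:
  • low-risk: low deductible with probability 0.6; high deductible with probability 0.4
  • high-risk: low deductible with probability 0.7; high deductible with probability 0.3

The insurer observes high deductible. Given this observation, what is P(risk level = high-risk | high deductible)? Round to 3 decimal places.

0.333

Apply Bayes' rule using the sender's strategy as the likelihood.
P(high deductible) = 0.6·0.4 + 0.4·0.3 = 0.36
P(high-risk | high deductible) = (0.4·0.3) / 0.36 = 0.12 / 0.36 = 0.333333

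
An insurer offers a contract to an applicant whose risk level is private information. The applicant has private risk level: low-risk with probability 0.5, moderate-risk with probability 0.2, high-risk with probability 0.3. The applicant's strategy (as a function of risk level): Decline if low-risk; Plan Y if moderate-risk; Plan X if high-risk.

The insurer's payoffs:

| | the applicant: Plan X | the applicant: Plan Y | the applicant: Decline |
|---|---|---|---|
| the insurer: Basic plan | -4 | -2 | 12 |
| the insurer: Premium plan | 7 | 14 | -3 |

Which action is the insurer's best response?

Basic plan

E[Basic plan] = 0.5·(12) + 0.2·(-2) + 0.3·(-4) = 4.4
E[Premium plan] = 0.5·(-3) + 0.2·(14) + 0.3·(7) = 3.4
Best response: Basic plan (4.4 is the largest).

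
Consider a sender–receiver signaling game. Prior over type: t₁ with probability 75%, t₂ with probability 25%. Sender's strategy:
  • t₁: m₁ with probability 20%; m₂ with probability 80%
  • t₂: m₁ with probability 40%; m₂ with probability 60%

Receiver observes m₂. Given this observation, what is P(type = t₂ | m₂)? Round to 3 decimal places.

P(m₂) = 0.75·0.8 + 0.25·0.6 = 0.75
P(t₂ | m₂) = (0.25·0.6) / 0.75 = 0.15 / 0.75 = 0.2

0.200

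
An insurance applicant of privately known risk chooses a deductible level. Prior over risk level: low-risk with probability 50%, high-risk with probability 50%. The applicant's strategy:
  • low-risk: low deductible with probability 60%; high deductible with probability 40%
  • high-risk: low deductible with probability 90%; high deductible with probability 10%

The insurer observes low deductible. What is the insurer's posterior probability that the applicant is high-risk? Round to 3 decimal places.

0.600

Apply Bayes' rule using the sender's strategy as the likelihood.
P(low deductible) = 0.5·0.6 + 0.5·0.9 = 0.75
P(high-risk | low deductible) = (0.5·0.9) / 0.75 = 0.45 / 0.75 = 0.6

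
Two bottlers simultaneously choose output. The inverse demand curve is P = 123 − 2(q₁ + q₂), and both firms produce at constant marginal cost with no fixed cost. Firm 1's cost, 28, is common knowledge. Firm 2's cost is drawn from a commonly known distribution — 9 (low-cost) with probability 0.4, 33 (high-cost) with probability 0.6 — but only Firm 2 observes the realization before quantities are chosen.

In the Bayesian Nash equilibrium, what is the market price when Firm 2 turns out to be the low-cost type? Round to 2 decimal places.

Each type of Firm 2 best-responds to q₁; Firm 1 best-responds to the expected q₂ over Firm 2's types.
Firm 2 with cost c maximizes (123 − 2(q₁+q₂) − c)·q₂, giving q₂(c) = (123 − c − 2q₁)/4.
E[c₂] = 0.4·9 + 0.6·33 = 23.4
Firm 1's FOC against E[q₂] yields q₁ = (123 − 2·28 + E[c₂])/6 = (123 − 56 + 23.4)/6 = 15.0667.
q₂(low-cost) = 20.9667, so P = 123 − 2·(15.0667 + 20.9667) = 50.9333.

50.93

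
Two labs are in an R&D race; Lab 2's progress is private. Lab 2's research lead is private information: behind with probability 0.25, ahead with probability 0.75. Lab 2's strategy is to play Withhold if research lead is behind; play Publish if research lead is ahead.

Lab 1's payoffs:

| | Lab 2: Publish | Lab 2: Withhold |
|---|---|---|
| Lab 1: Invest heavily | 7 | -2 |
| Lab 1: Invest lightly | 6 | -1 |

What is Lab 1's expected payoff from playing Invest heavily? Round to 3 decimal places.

4.750

Take the expectation over Lab 2's research lead, weighting each type's action by its prior probability.
E[Invest heavily] = 0.25·(-2) + 0.75·7 = (-0.5) + 5.25 = 4.75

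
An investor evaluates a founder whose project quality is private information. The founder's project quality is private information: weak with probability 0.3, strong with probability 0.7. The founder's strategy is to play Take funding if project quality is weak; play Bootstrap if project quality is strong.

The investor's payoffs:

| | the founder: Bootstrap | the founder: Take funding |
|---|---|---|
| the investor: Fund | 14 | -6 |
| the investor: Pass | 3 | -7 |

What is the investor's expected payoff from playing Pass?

0

Take the expectation over the founder's project quality, weighting each type's action by its prior probability.
E[Pass] = 0.3·(-7) + 0.7·3 = (-2.1) + 2.1 = 0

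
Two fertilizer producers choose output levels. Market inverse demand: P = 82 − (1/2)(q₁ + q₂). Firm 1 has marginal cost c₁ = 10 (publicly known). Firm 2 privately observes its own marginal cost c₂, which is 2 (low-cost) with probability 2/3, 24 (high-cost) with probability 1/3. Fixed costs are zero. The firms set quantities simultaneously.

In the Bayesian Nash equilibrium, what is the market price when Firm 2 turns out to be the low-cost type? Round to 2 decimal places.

Firm 2 with cost c maximizes (82 − (1/2)(q₁+q₂) − c)·q₂, giving q₂(c) = (82 − c − (1/2)q₁).
E[c₂] = 2/3·2 + 1/3·24 = 9.33333
Firm 1's FOC against E[q₂] yields q₁ = (82 − 2·10 + E[c₂])/(3/2) = (82 − 20 + 9.33333)/(3/2) = 47.5556.
q₂(low-cost) = 56.2222, so P = 82 − (1/2)·(47.5556 + 56.2222) = 30.1111.

30.11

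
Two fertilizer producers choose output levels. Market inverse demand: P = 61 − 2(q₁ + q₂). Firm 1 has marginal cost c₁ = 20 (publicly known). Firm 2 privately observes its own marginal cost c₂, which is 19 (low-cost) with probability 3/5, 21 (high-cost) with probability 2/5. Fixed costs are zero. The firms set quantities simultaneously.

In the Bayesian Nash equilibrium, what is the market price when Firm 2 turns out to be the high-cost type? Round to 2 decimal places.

34.20

Each type of Firm 2 best-responds to q₁; Firm 1 best-responds to the expected q₂ over Firm 2's types.
Firm 2 with cost c maximizes (61 − 2(q₁+q₂) − c)·q₂, giving q₂(c) = (61 − c − 2q₁)/4.
E[c₂] = 3/5·19 + 2/5·21 = 19.8
Firm 1's FOC against E[q₂] yields q₁ = (61 − 2·20 + E[c₂])/6 = (61 − 40 + 19.8)/6 = 6.8.
q₂(high-cost) = 6.6, so P = 61 − 2·(6.8 + 6.6) = 34.2.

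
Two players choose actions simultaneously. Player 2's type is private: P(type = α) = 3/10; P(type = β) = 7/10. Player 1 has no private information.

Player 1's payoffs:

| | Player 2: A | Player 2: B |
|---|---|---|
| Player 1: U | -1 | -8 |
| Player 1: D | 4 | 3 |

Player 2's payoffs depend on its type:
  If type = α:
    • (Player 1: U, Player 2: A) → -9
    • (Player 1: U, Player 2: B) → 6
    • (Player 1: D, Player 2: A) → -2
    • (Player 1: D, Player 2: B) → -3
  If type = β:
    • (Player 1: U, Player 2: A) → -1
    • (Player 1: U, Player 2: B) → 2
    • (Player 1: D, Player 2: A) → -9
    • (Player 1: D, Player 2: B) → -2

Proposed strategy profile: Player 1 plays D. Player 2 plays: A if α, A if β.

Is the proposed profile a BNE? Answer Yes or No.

No

Player 1 plays D: E[D] = 3/10·(4) + 7/10·(4) = 4; E[U] = -1. Best-responding. ✓
Player 2 (type α), facing D: A gives -2, B gives -3. Proposed A is best. ✓
Player 2 (type β), facing D: A gives -9, B gives -2. Proposed A is not best — profitable deviation exists. ✗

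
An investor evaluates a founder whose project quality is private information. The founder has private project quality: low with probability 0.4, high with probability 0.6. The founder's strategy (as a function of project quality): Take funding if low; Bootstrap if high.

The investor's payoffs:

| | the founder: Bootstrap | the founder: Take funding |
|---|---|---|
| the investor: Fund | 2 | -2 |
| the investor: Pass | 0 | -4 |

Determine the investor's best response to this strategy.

Fund

E[Fund] = 0.4·(-2) + 0.6·(2) = 0.4
E[Pass] = 0.4·(-4) + 0.6·(0) = -1.6
Best response: Fund (0.4 is the largest).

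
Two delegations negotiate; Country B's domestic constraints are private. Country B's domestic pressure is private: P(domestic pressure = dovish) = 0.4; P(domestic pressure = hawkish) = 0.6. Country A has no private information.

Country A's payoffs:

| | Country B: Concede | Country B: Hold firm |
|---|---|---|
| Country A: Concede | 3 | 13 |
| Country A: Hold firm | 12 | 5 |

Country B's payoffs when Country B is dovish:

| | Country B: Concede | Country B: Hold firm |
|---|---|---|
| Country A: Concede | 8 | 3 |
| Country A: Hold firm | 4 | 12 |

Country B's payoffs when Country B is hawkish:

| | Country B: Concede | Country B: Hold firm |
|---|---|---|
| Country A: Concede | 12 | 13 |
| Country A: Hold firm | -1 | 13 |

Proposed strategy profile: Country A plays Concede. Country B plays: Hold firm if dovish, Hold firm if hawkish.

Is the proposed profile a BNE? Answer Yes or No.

Country A plays Concede: E[Concede] = 0.4·(13) + 0.6·(13) = 13; E[Hold firm] = 5. Best-responding. ✓
Country B (domestic pressure dovish), facing Concede: Concede gives 8, Hold firm gives 3. Proposed Hold firm is not best — profitable deviation exists. ✗
Country B (domestic pressure hawkish), facing Concede: Concede gives 12, Hold firm gives 13. Proposed Hold firm is best. ✓

No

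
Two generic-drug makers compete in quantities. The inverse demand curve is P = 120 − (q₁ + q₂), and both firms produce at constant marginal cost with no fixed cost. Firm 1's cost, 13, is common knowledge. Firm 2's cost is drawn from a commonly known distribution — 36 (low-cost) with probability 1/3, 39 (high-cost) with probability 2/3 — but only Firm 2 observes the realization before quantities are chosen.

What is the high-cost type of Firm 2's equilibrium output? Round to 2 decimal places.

18.50

Type-c best response for Firm 2: q₂(c) = (120 − c)/2 − q₁/2.
Firm 1 maximizes expected profit; its first-order condition is 120 − 2q₁ − E[q₂] − 13 = 0.
Substituting E[q₂] and solving: E[c₂] = 38, so q₁ = (120 − 2·13 + 38)/3 = 44.
q₂(high-cost) = (120 − 39 − 44)/2 = 18.5.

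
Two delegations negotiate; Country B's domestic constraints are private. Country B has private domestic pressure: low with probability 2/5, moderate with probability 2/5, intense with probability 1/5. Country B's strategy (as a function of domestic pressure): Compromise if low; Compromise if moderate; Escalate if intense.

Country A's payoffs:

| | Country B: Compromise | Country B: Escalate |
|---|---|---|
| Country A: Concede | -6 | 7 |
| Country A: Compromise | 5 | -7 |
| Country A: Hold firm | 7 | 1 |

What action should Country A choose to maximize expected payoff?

Compute Country A's expected payoff for each action, taking the expectation over Country B's type.
E[Concede] = 2/5·(-6) + 2/5·(-6) + 1/5·(7) = -17/5
E[Compromise] = 2/5·(5) + 2/5·(5) + 1/5·(-7) = 13/5
E[Hold firm] = 2/5·(7) + 2/5·(7) + 1/5·(1) = 29/5
Best response: Hold firm (29/5 is the largest).

Hold firm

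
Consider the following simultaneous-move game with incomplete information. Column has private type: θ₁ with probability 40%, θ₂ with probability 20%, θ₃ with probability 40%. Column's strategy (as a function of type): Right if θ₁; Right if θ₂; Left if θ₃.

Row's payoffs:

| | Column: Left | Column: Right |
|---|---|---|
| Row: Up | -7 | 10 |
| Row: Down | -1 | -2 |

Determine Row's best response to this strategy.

Up

Compute Row's expected payoff for each action, taking the expectation over Column's type.
E[Up] = 0.4·(10) + 0.2·(10) + 0.4·(-7) = 3.2
E[Down] = 0.4·(-2) + 0.2·(-2) + 0.4·(-1) = -1.6
Best response: Up (3.2 is the largest).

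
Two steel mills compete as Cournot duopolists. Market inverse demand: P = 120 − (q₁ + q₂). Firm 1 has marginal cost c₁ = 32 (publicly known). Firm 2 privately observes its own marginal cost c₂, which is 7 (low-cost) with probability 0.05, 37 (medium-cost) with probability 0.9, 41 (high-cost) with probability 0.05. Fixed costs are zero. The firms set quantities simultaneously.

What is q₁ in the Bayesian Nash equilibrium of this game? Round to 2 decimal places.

30.57

Firm 2 with cost c maximizes (120 − (q₁+q₂) − c)·q₂, giving q₂(c) = (120 − c − q₁)/2.
E[c₂] = 0.05·7 + 0.9·37 + 0.05·41 = 35.7
Firm 1's FOC against E[q₂] yields q₁ = (120 − 2·32 + E[c₂])/3 = (120 − 64 + 35.7)/3 = 30.5667.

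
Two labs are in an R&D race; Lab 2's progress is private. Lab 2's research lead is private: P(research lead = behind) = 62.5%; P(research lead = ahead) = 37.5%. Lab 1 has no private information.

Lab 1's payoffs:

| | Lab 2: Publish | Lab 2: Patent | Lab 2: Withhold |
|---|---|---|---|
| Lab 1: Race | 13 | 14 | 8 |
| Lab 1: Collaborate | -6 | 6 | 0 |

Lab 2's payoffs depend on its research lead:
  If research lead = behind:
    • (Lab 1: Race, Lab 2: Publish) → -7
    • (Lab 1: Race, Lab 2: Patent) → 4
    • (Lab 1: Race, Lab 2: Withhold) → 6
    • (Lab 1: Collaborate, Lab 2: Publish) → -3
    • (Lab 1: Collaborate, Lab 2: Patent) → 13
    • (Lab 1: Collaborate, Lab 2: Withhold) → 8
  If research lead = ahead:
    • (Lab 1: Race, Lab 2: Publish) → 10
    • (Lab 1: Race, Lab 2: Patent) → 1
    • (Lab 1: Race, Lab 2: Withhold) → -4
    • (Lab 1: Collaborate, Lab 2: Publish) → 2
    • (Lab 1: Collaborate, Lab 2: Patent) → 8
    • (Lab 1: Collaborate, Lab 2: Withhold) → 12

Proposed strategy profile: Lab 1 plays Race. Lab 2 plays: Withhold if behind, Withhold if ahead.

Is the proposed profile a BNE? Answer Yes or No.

No

Lab 1 plays Race: E[Race] = 0.625·(8) + 0.375·(8) = 8; E[Collaborate] = 0. Best-responding. ✓
Lab 2 (research lead behind), facing Race: Publish gives -7, Patent gives 4, Withhold gives 6. Proposed Withhold is best. ✓
Lab 2 (research lead ahead), facing Race: Publish gives 10, Patent gives 1, Withhold gives -4. Proposed Withhold is not best — profitable deviation exists. ✗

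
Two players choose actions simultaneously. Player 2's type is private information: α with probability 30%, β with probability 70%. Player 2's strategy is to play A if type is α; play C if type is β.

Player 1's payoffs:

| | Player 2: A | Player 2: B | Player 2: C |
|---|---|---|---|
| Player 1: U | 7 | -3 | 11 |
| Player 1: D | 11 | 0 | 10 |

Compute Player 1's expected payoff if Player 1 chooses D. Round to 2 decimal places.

Take the expectation over Player 2's type, weighting each type's action by its prior probability.
E[D] = 0.3·11 + 0.7·10 = 3.3 + 7 = 10.3

10.30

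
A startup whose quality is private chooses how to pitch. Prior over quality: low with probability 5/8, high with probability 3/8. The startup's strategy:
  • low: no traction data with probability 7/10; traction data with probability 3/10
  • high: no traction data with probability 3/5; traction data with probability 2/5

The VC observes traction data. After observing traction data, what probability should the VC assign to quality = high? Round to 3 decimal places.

P(traction data) = (5/8)·(3/10) + (3/8)·(2/5) = 27/80
P(high | traction data) = ((3/8)·(2/5)) / (27/80) = (3/20) / (27/80) = 4/9

0.444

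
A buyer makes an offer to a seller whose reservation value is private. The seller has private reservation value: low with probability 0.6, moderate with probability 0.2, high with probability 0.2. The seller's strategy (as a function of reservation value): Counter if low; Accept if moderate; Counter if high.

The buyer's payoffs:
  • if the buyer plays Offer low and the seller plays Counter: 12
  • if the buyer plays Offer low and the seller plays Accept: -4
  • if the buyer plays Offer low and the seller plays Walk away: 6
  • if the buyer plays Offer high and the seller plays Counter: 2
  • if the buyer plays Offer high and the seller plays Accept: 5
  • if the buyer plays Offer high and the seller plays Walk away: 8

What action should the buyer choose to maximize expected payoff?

E[Offer low] = 0.6·(12) + 0.2·(-4) + 0.2·(12) = 8.8
E[Offer high] = 0.6·(2) + 0.2·(5) + 0.2·(2) = 2.6
Best response: Offer low (8.8 is the largest).

Offer low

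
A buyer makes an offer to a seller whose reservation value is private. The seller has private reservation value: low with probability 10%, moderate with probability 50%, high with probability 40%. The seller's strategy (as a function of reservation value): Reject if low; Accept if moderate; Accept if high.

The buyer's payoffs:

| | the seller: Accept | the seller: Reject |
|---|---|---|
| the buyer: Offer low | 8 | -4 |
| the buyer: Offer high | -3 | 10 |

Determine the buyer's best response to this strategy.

Offer low

Compute the buyer's expected payoff for each action, taking the expectation over the seller's type.
E[Offer low] = 0.1·(-4) + 0.5·(8) + 0.4·(8) = 6.8
E[Offer high] = 0.1·(10) + 0.5·(-3) + 0.4·(-3) = -1.7
Best response: Offer low (6.8 is the largest).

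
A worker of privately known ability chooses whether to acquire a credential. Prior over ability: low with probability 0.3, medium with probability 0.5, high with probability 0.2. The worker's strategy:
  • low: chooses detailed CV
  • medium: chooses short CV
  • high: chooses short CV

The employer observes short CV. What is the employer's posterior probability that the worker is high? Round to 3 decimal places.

P(short CV) = 0.3·0 + 0.5·1 + 0.2·1 = 0.7
P(high | short CV) = (0.2·1) / 0.7 = 0.2 / 0.7 = 0.285714

0.286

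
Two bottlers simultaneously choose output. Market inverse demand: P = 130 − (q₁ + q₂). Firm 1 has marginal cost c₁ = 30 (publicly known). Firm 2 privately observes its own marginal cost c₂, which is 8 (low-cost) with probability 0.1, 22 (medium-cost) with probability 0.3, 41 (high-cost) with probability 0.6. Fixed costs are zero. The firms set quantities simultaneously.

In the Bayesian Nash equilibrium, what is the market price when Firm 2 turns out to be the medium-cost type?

Type-c best response for Firm 2: q₂(c) = (130 − c)/2 − q₁/2.
Firm 1 maximizes expected profit; its first-order condition is 130 − 2q₁ − E[q₂] − 30 = 0.
Substituting E[q₂] and solving: E[c₂] = 32, so q₁ = (130 − 2·30 + 32)/3 = 34.
q₂(medium-cost) = 37, so P = 130 − (34 + 37) = 59.

59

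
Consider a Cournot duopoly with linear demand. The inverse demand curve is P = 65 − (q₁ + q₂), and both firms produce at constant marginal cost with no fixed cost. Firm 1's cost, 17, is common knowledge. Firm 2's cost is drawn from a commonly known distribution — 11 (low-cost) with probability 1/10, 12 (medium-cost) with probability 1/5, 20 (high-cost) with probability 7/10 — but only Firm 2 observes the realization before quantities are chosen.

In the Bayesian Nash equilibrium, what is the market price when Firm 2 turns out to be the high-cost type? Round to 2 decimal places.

34.42

Type-c best response for Firm 2: q₂(c) = (65 − c)/2 − q₁/2.
Firm 1 maximizes expected profit; its first-order condition is 65 − 2q₁ − E[q₂] − 17 = 0.
Substituting E[q₂] and solving: E[c₂] = 17.5, so q₁ = (65 − 2·17 + 17.5)/3 = 16.1667.
q₂(high-cost) = 14.4167, so P = 65 − (16.1667 + 14.4167) = 34.4167.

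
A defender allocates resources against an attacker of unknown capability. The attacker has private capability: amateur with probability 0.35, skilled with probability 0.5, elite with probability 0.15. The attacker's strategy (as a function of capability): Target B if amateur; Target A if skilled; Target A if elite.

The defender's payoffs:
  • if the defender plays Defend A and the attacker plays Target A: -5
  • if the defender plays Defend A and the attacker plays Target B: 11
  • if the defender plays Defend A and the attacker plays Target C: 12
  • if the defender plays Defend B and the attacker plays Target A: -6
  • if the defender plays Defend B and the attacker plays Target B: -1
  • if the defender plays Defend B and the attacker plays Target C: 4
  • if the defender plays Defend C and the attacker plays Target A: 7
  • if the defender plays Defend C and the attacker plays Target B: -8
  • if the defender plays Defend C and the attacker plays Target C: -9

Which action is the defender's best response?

Compute the defender's expected payoff for each action, taking the expectation over the attacker's type.
E[Defend A] = 0.35·(11) + 0.5·(-5) + 0.15·(-5) = 0.6
E[Defend B] = 0.35·(-1) + 0.5·(-6) + 0.15·(-6) = -4.25
E[Defend C] = 0.35·(-8) + 0.5·(7) + 0.15·(7) = 1.75
Best response: Defend C (1.75 is the largest).

Defend C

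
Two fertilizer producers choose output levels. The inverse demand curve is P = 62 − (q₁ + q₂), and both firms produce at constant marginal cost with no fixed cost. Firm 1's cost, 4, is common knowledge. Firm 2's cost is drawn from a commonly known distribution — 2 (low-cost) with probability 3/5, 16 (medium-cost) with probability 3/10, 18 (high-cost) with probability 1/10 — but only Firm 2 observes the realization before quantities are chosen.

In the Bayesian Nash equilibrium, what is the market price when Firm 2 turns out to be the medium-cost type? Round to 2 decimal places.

28.70

Firm 2 with cost c maximizes (62 − (q₁+q₂) − c)·q₂, giving q₂(c) = (62 − c − q₁)/2.
E[c₂] = 3/5·2 + 3/10·16 + 1/10·18 = 7.8
Firm 1's FOC against E[q₂] yields q₁ = (62 − 2·4 + E[c₂])/3 = (62 − 8 + 7.8)/3 = 20.6.
q₂(medium-cost) = 12.7, so P = 62 − (20.6 + 12.7) = 28.7.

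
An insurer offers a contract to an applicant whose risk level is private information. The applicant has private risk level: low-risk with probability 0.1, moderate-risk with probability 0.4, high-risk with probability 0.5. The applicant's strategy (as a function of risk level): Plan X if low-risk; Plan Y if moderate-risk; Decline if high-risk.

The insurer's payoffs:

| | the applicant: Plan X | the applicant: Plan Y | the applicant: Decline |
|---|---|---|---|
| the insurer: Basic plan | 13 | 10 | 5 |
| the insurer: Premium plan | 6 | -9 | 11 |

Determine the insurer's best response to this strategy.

E[Basic plan] = 0.1·(13) + 0.4·(10) + 0.5·(5) = 7.8
E[Premium plan] = 0.1·(6) + 0.4·(-9) + 0.5·(11) = 2.5
Best response: Basic plan (7.8 is the largest).

Basic plan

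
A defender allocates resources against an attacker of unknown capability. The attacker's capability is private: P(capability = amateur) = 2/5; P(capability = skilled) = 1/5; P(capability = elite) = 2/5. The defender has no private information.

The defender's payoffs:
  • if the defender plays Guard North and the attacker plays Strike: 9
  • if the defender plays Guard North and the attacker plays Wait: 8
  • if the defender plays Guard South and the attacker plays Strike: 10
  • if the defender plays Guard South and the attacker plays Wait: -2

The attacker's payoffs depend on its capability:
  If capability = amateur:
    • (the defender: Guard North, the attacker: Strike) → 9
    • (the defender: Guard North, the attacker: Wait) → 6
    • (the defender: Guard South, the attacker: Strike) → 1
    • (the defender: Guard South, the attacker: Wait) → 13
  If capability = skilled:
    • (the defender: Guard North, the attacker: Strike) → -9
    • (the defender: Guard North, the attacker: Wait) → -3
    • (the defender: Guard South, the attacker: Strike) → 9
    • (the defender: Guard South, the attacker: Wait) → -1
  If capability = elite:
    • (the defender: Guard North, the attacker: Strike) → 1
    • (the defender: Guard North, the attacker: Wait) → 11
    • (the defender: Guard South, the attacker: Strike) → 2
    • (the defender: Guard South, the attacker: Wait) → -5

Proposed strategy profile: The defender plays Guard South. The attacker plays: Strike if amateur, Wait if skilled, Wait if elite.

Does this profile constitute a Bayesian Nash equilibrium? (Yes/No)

The defender plays Guard South: E[Guard South] = 2/5·(10) + 1/5·(-2) + 2/5·(-2) = 14/5; E[Guard North] = 42/5. Not best-responding. ✗
The attacker (capability amateur), facing Guard South: Strike gives 1, Wait gives 13. Proposed Strike is not best — profitable deviation exists. ✗
The attacker (capability skilled), facing Guard South: Strike gives 9, Wait gives -1. Proposed Wait is not best — profitable deviation exists. ✗
The attacker (capability elite), facing Guard South: Strike gives 2, Wait gives -5. Proposed Wait is not best — profitable deviation exists. ✗

No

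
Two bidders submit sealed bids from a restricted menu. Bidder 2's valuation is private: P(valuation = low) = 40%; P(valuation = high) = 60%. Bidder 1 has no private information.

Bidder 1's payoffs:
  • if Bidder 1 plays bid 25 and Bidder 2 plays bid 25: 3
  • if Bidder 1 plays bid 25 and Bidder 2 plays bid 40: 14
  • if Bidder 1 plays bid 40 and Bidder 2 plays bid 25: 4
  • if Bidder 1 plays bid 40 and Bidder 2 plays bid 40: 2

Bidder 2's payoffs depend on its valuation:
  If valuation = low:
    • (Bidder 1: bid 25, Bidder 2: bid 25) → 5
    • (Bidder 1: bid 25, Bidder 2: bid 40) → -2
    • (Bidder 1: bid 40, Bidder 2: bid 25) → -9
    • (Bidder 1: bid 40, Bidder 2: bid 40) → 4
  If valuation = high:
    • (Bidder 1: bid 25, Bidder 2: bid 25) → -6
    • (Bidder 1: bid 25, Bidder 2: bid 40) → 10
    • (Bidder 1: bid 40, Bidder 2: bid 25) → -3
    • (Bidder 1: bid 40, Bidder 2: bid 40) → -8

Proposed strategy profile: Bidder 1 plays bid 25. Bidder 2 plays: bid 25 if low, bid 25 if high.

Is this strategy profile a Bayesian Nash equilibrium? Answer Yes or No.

No

Bidder 1 plays bid 25: E[bid 25] = 0.4·(3) + 0.6·(3) = 3; E[bid 40] = 4. Not best-responding. ✗
Bidder 2 (valuation low), facing bid 25: bid 25 gives 5, bid 40 gives -2. Proposed bid 25 is best. ✓
Bidder 2 (valuation high), facing bid 25: bid 25 gives -6, bid 40 gives 10. Proposed bid 25 is not best — profitable deviation exists. ✗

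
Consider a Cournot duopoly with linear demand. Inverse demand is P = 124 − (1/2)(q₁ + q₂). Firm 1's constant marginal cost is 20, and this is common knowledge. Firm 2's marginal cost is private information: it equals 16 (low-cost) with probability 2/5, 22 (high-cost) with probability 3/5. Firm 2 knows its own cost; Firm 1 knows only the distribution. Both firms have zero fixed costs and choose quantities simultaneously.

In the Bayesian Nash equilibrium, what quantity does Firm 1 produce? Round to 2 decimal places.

69.07

Each type of Firm 2 best-responds to q₁; Firm 1 best-responds to the expected q₂ over Firm 2's types.
Firm 2 with cost c maximizes (124 − (1/2)(q₁+q₂) − c)·q₂, giving q₂(c) = (124 − c − (1/2)q₁).
E[c₂] = 2/5·16 + 3/5·22 = 19.6
Firm 1's FOC against E[q₂] yields q₁ = (124 − 2·20 + E[c₂])/(3/2) = (124 − 40 + 19.6)/(3/2) = 69.0667.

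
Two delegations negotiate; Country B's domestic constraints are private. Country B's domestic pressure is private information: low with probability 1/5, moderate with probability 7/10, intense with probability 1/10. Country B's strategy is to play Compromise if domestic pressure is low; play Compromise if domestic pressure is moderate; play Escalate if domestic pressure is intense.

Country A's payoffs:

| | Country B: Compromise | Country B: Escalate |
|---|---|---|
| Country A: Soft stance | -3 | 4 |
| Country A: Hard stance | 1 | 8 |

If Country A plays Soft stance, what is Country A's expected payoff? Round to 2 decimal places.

E[Soft stance] = 1/5·(-3) + 7/10·(-3) + 1/10·4 = (-3/5) + (-21/10) + 2/5 = -23/10

-2.30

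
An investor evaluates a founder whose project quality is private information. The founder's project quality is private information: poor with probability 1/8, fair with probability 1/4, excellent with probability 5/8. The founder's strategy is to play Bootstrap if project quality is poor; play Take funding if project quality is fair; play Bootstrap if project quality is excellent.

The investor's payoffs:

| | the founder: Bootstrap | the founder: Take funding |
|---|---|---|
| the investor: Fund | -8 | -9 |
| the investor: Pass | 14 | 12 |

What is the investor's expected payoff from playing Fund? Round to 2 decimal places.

E[Fund] = 1/8·(-8) + 1/4·(-9) + 5/8·(-8) = (-1) + (-9/4) + (-5) = -33/4

-8.25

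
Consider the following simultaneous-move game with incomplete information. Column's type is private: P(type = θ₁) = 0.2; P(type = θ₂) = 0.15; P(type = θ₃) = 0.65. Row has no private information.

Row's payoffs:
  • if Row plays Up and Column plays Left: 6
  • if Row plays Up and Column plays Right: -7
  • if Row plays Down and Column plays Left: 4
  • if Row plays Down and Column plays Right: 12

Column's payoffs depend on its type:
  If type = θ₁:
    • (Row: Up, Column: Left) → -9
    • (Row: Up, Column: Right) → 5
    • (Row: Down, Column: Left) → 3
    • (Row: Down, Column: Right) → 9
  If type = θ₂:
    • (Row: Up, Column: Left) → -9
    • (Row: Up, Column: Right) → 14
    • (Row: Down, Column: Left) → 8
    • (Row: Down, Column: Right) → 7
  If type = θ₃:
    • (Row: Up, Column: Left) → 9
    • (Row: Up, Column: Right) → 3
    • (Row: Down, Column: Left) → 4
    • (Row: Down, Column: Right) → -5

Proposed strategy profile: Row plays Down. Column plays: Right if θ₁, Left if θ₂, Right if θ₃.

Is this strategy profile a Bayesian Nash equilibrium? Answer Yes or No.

No

Row plays Down: E[Down] = 0.2·(12) + 0.15·(4) + 0.65·(12) = 10.8; E[Up] = -5.05. Best-responding. ✓
Column (type θ₁), facing Down: Left gives 3, Right gives 9. Proposed Right is best. ✓
Column (type θ₂), facing Down: Left gives 8, Right gives 7. Proposed Left is best. ✓
Column (type θ₃), facing Down: Left gives 4, Right gives -5. Proposed Right is not best — profitable deviation exists. ✗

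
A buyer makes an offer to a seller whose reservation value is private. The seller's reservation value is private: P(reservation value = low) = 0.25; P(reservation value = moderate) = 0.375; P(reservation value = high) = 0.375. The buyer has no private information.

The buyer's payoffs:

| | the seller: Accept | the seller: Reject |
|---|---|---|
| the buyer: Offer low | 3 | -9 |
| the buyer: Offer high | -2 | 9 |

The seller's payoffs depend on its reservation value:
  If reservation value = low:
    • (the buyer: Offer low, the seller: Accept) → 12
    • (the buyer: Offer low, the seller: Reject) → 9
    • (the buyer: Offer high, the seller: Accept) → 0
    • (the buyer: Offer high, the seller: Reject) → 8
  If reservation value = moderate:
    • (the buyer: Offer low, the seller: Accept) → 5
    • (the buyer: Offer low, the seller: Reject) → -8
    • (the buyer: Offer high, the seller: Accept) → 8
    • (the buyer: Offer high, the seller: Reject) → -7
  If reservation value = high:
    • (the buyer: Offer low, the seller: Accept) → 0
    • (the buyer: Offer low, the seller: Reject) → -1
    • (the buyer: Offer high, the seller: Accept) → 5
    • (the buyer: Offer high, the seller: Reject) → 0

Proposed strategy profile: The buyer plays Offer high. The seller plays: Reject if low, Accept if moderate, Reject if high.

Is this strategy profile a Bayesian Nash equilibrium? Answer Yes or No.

No

A profile is a BNE iff every type of every player is best-responding given beliefs about the other side.
The buyer plays Offer high: E[Offer high] = 0.25·(9) + 0.375·(-2) + 0.375·(9) = 4.875; E[Offer low] = -4.5. Best-responding. ✓
The seller (reservation value low), facing Offer high: Accept gives 0, Reject gives 8. Proposed Reject is best. ✓
The seller (reservation value moderate), facing Offer high: Accept gives 8, Reject gives -7. Proposed Accept is best. ✓
The seller (reservation value high), facing Offer high: Accept gives 5, Reject gives 0. Proposed Reject is not best — profitable deviation exists. ✗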